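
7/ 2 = 3.50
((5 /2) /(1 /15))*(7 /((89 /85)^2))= 239.43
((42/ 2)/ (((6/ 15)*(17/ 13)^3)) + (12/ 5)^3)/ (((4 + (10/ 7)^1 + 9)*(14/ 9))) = 412334577/ 248106500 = 1.66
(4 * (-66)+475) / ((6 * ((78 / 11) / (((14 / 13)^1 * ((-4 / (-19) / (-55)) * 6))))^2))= 330848 / 773289075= 0.00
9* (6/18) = 3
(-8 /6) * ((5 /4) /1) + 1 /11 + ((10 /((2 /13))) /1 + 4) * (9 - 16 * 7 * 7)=-1764727 /33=-53476.58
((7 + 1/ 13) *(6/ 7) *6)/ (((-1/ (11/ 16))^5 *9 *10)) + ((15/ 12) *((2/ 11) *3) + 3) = 3.62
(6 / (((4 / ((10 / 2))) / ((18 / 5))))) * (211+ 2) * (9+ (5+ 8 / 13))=1092690 / 13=84053.08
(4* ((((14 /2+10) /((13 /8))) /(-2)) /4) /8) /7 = -17 /182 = -0.09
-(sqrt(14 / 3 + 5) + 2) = -sqrt(87) / 3 - 2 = -5.11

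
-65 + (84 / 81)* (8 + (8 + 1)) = -47.37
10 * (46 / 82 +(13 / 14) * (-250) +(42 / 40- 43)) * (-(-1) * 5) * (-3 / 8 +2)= -102054745 / 4592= -22224.47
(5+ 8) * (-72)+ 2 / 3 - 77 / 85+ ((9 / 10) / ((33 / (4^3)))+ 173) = -427198 / 561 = -761.49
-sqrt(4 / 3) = -2*sqrt(3) / 3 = -1.15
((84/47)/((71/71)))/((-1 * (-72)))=7/282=0.02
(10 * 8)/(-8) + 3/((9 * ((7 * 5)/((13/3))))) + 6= -1247/315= -3.96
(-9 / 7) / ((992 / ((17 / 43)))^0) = -9 / 7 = -1.29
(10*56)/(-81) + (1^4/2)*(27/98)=-107573/15876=-6.78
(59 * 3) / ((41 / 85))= 15045 / 41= 366.95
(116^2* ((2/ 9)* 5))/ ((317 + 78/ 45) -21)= 11600/ 231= 50.22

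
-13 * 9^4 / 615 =-28431 / 205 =-138.69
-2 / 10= -1 / 5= -0.20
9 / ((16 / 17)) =153 / 16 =9.56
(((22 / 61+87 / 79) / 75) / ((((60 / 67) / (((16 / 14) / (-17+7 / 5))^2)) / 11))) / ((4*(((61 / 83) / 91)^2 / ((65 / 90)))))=92998944181 / 26144125542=3.56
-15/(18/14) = -35/3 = -11.67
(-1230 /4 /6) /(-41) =5 /4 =1.25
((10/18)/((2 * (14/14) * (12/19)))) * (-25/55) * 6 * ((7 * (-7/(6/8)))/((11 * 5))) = 4655/3267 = 1.42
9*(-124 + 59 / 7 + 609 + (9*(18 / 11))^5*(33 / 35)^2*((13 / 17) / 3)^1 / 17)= 41256126584982 / 471207275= 87554.10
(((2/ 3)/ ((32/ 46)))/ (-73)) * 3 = -23/ 584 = -0.04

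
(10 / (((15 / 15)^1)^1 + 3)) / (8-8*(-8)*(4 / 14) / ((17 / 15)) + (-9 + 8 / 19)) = 11305 / 70342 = 0.16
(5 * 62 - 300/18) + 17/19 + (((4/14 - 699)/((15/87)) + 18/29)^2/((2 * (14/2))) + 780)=964998786275507/822119550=1173793.75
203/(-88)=-203/88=-2.31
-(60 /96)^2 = -25 /64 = -0.39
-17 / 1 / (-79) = 17 / 79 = 0.22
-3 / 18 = -1 / 6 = -0.17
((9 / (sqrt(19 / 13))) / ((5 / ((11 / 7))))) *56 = 792 *sqrt(247) / 95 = 131.02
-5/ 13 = -0.38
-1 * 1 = -1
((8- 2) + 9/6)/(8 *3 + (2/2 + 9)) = 15/68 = 0.22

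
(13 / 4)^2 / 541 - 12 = -103703 / 8656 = -11.98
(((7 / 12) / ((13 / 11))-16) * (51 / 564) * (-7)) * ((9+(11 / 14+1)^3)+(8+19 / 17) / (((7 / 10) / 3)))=6067473683 / 11496576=527.76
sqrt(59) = 7.68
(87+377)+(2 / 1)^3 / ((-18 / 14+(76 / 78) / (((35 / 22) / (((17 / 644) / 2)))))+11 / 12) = 140198896 / 317309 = 441.84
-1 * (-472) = 472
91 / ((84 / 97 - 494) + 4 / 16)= -35308 / 191239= -0.18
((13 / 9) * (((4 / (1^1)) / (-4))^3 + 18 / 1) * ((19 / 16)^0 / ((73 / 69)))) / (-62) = -5083 / 13578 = -0.37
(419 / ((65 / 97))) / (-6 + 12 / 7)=-284501 / 1950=-145.90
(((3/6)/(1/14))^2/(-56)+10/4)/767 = 1/472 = 0.00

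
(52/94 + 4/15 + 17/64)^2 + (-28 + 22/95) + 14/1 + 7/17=-8008115355613/657568051200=-12.18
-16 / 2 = -8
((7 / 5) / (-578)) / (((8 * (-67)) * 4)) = 7 / 6196160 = 0.00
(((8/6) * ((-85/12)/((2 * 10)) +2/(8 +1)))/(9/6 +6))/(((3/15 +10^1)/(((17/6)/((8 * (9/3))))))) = -19/69984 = -0.00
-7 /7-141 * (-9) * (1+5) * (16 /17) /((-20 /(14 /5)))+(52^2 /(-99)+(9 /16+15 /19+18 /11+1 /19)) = -13155704039 /12790800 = -1028.53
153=153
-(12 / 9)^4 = -256 / 81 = -3.16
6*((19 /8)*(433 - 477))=-627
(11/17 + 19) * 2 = 668/17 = 39.29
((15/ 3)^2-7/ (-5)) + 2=142/ 5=28.40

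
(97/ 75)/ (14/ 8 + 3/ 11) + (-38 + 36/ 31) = -7490542/ 206925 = -36.20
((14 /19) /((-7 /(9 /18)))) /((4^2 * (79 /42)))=-21 /12008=-0.00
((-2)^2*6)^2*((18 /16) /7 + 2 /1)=8712 /7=1244.57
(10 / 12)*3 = 5 / 2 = 2.50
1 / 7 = 0.14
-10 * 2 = -20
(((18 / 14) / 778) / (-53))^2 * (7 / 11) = 81 / 130918692212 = 0.00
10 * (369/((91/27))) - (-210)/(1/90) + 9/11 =19995.65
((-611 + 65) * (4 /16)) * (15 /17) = -4095 /34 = -120.44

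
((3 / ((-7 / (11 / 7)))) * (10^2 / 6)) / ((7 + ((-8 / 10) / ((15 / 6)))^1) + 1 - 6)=-6875 / 1029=-6.68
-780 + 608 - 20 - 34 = -226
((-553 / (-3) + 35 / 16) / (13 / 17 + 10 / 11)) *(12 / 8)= 1674211 / 10016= 167.15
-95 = -95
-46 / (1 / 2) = -92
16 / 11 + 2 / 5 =102 / 55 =1.85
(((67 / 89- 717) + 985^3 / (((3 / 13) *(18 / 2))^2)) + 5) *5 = 71871053825980 / 64881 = 1107736530.36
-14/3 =-4.67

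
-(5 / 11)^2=-25 / 121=-0.21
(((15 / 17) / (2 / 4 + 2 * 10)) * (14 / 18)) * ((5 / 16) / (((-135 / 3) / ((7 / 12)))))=-245 / 1806624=-0.00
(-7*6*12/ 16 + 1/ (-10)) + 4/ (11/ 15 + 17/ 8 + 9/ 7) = -533198/ 17405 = -30.63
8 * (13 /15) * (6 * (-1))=-208 /5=-41.60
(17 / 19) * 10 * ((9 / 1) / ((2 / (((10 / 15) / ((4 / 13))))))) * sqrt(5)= 3315 * sqrt(5) / 38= 195.07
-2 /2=-1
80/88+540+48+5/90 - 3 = 116021/198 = 585.96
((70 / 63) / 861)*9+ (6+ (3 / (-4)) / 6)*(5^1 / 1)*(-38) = -3844325 / 3444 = -1116.24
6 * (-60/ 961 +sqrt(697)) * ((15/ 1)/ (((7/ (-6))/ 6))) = 194400/ 6727-3240 * sqrt(697)/ 7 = -12190.88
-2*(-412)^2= -339488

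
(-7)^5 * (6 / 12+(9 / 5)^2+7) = -9025359 / 50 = -180507.18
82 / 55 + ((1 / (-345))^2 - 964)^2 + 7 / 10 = 289637069854675747 / 311672913750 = 929298.17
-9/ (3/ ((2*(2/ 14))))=-6/ 7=-0.86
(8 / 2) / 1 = 4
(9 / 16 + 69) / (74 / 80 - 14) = -5565 / 1046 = -5.32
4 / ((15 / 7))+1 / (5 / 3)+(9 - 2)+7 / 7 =157 / 15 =10.47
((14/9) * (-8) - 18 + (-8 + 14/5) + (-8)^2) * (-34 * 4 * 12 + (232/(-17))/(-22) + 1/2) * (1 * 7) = -247639294/765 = -323711.50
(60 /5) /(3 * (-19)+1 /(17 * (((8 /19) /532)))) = 408 /589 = 0.69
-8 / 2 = -4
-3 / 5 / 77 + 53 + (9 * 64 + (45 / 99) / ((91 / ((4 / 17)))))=53517902 / 85085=628.99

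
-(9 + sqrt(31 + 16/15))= -9 - sqrt(7215)/15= -14.66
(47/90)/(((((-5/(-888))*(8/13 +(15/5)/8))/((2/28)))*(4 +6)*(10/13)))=1175564/1351875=0.87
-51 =-51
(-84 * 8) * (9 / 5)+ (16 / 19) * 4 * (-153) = -163872 / 95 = -1724.97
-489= -489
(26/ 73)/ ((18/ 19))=247/ 657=0.38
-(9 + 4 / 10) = -47 / 5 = -9.40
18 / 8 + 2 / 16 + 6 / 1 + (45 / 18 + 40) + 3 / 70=14257 / 280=50.92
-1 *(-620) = 620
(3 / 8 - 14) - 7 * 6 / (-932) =-13.58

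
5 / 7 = 0.71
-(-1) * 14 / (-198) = -7 / 99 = -0.07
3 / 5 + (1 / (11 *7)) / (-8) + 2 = 2.60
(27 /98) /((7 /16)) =216 /343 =0.63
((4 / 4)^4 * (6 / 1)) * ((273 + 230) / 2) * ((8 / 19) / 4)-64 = 1802 / 19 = 94.84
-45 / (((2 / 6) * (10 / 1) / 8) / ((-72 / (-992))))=-243 / 31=-7.84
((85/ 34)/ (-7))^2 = 25/ 196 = 0.13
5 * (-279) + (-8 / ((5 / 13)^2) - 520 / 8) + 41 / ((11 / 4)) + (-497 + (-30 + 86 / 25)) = -556251 / 275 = -2022.73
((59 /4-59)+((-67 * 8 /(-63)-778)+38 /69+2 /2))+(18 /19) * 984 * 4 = 321193249 /110124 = 2916.65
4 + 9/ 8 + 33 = 305/ 8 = 38.12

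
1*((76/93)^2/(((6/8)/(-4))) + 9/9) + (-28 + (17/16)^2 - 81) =-733542469/6642432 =-110.43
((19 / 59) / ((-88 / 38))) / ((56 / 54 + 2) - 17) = 9747 / 978692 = 0.01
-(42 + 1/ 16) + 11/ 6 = -1931/ 48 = -40.23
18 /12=3 /2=1.50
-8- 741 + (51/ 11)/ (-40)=-329611/ 440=-749.12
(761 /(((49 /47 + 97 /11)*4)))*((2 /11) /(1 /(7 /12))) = 2.05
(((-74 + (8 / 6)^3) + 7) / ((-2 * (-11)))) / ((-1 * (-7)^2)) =1745 / 29106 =0.06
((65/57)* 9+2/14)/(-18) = -692/1197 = -0.58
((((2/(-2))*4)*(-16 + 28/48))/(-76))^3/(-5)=1266325/11852352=0.11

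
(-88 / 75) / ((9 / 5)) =-88 / 135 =-0.65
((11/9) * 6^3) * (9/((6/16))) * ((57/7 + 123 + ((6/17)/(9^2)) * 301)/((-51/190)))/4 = -14231261440/18207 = -781636.81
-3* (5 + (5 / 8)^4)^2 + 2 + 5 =-1218822563 / 16777216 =-72.65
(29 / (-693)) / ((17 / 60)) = -580 / 3927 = -0.15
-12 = -12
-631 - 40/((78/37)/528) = -138443/13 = -10649.46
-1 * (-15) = 15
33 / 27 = 11 / 9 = 1.22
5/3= 1.67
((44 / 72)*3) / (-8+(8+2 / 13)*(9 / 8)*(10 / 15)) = -143 / 147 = -0.97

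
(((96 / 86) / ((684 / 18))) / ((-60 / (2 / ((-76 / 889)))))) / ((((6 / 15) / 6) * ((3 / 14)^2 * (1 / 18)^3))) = 338730336 / 15523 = 21821.19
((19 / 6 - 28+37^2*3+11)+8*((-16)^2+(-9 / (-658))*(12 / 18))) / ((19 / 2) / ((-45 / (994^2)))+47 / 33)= -0.03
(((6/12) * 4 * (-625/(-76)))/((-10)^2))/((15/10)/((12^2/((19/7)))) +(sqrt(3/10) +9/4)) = 16075500/209806151- 705600 * sqrt(30)/209806151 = 0.06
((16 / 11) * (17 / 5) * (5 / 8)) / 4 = 17 / 22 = 0.77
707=707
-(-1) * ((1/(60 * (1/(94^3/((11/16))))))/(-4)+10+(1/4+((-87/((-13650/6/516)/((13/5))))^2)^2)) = 535716159440723599897/77375976562500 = 6923546.34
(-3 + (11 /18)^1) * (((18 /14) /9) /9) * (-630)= 215 /9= 23.89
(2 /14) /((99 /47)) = 47 /693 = 0.07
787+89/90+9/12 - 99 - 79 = 109933/180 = 610.74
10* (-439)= -4390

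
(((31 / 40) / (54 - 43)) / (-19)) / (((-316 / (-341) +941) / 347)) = -333467 / 244109720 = -0.00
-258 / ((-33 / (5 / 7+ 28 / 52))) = 9804 / 1001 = 9.79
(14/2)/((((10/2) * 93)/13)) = 91/465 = 0.20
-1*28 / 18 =-14 / 9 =-1.56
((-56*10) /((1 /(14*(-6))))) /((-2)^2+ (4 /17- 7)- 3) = -8160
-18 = -18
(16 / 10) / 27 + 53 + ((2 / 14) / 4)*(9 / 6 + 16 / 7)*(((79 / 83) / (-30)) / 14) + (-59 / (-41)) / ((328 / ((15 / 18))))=10970142567851 / 206739600480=53.06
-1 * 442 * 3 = -1326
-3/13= -0.23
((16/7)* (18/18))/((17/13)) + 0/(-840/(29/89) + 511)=1.75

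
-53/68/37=-53/2516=-0.02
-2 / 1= -2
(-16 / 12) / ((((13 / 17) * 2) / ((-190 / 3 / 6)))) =3230 / 351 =9.20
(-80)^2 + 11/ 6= 6401.83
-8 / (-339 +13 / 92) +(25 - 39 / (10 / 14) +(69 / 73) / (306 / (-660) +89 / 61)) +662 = 9627210097252 / 15199901225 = 633.37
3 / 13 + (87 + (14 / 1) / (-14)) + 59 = 1888 / 13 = 145.23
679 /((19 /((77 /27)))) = 52283 /513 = 101.92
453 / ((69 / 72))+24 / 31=337584 / 713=473.47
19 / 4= 4.75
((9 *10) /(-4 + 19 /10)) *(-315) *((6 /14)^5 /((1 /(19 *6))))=373977000 /16807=22251.26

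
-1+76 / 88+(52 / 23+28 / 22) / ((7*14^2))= -0.13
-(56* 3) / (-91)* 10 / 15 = 16 / 13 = 1.23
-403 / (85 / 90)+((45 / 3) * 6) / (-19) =-139356 / 323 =-431.44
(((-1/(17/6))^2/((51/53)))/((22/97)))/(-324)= -5141/2918322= -0.00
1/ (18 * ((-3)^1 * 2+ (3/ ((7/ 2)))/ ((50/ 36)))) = -175/ 16956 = -0.01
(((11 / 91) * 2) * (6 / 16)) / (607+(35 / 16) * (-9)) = 132 / 855127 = 0.00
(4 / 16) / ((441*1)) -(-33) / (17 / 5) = 9.71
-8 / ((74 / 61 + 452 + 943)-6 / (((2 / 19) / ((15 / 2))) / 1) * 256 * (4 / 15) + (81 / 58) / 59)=1669936 / 5800473269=0.00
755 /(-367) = -755 /367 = -2.06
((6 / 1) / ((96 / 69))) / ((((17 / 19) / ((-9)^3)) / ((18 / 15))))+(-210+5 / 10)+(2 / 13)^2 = -508622553 / 114920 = -4425.88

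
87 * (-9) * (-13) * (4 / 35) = 40716 / 35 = 1163.31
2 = 2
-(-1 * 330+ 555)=-225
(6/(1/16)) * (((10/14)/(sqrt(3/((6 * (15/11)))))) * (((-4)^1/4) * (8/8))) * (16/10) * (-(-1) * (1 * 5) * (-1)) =3840 * sqrt(330)/77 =905.94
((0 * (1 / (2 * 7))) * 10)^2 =0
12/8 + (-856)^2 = 1465475/2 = 732737.50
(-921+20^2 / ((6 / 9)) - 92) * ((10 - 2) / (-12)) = 826 / 3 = 275.33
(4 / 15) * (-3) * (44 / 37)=-176 / 185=-0.95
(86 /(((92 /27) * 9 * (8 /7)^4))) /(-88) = -309729 /16580608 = -0.02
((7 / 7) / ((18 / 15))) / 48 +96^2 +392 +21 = 2773157 / 288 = 9629.02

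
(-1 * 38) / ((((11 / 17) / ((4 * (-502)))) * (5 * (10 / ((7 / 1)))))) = 4540088 / 275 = 16509.41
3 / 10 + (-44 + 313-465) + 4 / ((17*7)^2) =-27713037 / 141610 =-195.70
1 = 1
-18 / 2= -9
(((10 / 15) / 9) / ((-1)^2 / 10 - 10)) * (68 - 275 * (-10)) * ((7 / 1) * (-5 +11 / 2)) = -197260 / 2673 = -73.80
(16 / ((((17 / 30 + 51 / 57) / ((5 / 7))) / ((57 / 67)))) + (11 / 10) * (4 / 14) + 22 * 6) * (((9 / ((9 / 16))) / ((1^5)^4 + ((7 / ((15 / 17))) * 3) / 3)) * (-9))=-58634656056 / 26175359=-2240.07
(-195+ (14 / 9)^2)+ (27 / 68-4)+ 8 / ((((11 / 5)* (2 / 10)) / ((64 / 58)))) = -309452863 / 1757052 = -176.12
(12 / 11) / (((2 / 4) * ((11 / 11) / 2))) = 48 / 11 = 4.36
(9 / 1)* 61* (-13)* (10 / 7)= -71370 / 7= -10195.71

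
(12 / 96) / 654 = 1 / 5232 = 0.00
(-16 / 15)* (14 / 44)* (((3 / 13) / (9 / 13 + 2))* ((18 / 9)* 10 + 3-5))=-144 / 275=-0.52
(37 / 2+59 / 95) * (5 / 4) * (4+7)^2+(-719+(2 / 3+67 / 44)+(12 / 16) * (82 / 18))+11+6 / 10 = 54931853 / 25080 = 2190.27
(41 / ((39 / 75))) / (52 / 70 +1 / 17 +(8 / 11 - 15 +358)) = 6708625 / 29314246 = 0.23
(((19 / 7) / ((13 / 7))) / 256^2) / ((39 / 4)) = 19 / 8306688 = 0.00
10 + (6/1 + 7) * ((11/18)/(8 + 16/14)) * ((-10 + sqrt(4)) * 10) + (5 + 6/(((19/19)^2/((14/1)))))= 2123/72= 29.49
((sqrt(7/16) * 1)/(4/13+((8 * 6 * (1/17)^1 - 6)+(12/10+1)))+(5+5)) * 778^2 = 6052840 - 167209705 * sqrt(7)/739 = 5454199.55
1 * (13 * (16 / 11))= 208 / 11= 18.91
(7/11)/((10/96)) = 336/55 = 6.11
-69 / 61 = -1.13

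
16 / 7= 2.29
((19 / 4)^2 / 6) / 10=361 / 960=0.38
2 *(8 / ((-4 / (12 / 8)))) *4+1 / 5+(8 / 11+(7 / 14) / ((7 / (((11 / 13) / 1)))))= -230353 / 10010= -23.01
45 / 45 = 1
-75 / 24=-25 / 8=-3.12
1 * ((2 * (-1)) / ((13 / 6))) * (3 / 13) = -0.21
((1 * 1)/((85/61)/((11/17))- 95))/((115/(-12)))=2013/1791125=0.00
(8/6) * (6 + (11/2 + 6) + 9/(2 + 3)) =386/15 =25.73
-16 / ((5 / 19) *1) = -304 / 5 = -60.80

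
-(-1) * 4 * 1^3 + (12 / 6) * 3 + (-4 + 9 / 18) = 6.50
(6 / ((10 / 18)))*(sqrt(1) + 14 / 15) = 522 / 25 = 20.88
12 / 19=0.63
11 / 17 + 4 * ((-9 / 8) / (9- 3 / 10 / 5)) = 364 / 2533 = 0.14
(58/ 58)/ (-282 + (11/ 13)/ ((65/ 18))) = -845/ 238092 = -0.00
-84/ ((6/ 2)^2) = -28/ 3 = -9.33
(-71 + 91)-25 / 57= 1115 / 57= 19.56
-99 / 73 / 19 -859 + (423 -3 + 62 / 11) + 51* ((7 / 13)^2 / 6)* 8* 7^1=-761728874 / 2578433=-295.42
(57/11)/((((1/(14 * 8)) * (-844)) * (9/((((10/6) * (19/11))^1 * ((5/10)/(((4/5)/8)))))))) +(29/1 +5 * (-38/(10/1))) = 2045090/229779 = 8.90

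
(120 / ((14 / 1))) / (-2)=-30 / 7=-4.29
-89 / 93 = -0.96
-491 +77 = -414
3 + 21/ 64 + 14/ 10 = 1513/ 320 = 4.73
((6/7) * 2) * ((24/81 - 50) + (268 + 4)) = 24008/63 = 381.08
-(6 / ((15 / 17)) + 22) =-144 / 5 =-28.80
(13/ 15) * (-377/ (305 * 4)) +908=16611499/ 18300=907.73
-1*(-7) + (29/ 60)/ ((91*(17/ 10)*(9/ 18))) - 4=13952/ 4641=3.01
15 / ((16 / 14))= 105 / 8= 13.12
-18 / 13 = -1.38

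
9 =9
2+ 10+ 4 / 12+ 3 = 46 / 3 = 15.33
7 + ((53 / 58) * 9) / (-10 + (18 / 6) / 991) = 3549535 / 574606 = 6.18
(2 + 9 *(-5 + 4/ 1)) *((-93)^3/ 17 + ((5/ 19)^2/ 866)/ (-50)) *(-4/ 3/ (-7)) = 502925822981/ 7971963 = 63086.82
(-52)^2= 2704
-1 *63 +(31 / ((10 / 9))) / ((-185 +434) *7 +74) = -1144431 / 18170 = -62.98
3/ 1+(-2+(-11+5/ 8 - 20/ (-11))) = -665/ 88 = -7.56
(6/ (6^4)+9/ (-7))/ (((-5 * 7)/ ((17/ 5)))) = 32929/ 264600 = 0.12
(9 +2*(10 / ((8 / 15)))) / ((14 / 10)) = 465 / 14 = 33.21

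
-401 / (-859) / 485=401 / 416615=0.00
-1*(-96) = 96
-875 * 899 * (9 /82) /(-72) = 786625 /656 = 1199.12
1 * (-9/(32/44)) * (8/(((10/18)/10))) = -1782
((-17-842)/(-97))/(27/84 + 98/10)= 120260/137449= 0.87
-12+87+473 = 548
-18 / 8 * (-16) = 36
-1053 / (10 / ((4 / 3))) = -702 / 5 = -140.40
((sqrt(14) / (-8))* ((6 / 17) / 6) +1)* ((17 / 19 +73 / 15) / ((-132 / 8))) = -0.34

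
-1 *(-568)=568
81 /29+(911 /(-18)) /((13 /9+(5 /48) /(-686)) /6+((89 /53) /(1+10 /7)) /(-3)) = -783359729403 /158441761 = -4944.15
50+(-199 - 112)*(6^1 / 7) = -1516 / 7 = -216.57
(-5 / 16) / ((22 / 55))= -0.78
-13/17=-0.76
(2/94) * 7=7/47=0.15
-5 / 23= -0.22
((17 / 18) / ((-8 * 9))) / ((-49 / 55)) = 935 / 63504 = 0.01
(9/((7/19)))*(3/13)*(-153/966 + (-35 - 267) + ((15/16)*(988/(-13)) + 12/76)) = -123311511/58604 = -2104.15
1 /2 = 0.50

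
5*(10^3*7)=35000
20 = 20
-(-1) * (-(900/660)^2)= -225/121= -1.86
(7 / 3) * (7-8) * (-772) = 5404 / 3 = 1801.33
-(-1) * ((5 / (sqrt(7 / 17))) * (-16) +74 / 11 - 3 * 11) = -150.94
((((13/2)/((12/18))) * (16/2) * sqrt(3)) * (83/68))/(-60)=-1079 * sqrt(3)/680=-2.75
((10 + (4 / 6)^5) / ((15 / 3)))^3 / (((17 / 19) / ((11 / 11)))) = 283542227432 / 30491427375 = 9.30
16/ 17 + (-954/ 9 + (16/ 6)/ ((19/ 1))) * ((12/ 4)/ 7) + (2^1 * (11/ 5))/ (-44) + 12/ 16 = -282801/ 6460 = -43.78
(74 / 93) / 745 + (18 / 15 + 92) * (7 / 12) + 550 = 83747237 / 138570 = 604.37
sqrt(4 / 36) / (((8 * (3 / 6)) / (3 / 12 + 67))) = 269 / 48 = 5.60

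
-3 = -3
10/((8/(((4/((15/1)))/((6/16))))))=8/9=0.89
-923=-923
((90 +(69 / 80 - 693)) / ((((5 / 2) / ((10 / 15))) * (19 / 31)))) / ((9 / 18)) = -497767 / 950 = -523.97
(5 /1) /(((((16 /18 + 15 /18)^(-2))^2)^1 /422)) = 974314655 /52488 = 18562.62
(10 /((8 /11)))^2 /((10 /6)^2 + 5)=5445 /224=24.31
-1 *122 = -122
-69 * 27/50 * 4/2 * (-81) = 6036.12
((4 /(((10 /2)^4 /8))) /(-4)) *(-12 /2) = 48 /625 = 0.08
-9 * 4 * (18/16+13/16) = -279/4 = -69.75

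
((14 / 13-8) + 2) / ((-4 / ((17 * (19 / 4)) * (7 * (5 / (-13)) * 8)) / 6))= -2170560 / 169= -12843.55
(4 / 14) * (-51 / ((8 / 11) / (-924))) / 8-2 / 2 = 18505 / 8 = 2313.12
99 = 99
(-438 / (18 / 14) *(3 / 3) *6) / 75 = -2044 / 75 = -27.25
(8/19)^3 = 512/6859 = 0.07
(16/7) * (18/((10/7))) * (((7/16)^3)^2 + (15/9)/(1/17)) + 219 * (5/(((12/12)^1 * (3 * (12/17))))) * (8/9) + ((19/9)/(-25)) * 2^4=1274.48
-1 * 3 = -3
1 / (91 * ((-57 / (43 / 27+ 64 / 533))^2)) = 86782087 / 8747319910797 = 0.00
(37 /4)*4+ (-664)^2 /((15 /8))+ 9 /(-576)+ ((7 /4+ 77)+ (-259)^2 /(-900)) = 3386674559 /14400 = 235185.73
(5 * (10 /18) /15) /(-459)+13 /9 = 17896 /12393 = 1.44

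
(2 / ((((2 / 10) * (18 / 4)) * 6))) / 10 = 0.04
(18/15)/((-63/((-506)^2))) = -512072/105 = -4876.88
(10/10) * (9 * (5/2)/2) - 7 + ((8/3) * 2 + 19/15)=10.85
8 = 8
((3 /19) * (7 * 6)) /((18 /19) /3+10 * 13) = 63 /1238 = 0.05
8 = 8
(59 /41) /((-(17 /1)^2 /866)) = -51094 /11849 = -4.31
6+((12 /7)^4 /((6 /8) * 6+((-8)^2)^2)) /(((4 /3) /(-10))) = 5.98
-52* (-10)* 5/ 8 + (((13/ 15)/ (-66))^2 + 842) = 1143776869/ 980100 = 1167.00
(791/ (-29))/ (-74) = 791/ 2146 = 0.37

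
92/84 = 23/21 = 1.10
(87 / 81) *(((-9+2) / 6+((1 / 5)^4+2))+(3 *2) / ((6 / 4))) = 525799 / 101250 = 5.19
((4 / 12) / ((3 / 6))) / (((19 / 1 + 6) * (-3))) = -2 / 225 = -0.01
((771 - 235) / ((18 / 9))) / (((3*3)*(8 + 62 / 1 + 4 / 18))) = 67 / 158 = 0.42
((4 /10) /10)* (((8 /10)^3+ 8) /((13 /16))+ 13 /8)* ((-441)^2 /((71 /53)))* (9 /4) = 14593894886529 /92300000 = 158113.70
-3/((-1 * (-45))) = -1/15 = -0.07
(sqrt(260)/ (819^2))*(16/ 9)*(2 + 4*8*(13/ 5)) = 4544*sqrt(65)/ 10061415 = 0.00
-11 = -11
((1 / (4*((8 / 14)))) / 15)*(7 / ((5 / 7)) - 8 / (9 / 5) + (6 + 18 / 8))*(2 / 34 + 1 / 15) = 17143 / 344250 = 0.05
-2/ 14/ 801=-1/ 5607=-0.00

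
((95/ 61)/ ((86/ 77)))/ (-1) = -7315/ 5246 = -1.39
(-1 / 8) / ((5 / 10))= -1 / 4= -0.25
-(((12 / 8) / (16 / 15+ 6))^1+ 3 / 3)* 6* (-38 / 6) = 4883 / 106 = 46.07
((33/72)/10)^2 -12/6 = -115079/57600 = -2.00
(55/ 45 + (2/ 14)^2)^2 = 300304/ 194481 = 1.54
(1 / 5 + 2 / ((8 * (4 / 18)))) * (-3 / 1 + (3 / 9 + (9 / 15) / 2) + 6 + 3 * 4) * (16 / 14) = 3551 / 150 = 23.67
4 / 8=1 / 2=0.50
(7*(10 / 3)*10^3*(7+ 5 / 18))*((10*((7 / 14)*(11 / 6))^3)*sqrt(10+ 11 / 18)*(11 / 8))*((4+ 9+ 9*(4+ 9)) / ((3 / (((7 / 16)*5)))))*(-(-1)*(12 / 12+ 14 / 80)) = 897220840140625*sqrt(382) / 26873856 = 652530849.21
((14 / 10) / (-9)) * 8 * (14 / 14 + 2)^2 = -56 / 5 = -11.20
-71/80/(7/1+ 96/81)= -1917/17680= -0.11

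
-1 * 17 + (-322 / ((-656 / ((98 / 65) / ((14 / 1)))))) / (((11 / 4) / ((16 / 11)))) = -5472889 / 322465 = -16.97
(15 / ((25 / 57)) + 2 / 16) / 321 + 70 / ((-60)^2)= 1217 / 9630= 0.13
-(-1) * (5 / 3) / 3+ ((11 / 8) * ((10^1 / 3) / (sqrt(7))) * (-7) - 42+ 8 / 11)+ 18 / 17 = -66745 / 1683 - 55 * sqrt(7) / 12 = -51.78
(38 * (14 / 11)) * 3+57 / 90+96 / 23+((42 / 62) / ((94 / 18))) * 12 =1674882359 / 11058630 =151.45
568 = 568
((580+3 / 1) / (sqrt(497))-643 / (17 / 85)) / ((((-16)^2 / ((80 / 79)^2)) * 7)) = -80375 / 43687+14575 * sqrt(497) / 21712439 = -1.82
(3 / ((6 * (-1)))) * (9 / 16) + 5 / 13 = 43 / 416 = 0.10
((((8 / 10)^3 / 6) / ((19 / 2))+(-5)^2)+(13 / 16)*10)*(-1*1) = -1888637 / 57000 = -33.13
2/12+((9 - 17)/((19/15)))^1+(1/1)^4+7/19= -545/114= -4.78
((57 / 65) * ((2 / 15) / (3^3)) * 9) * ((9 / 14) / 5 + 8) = 0.32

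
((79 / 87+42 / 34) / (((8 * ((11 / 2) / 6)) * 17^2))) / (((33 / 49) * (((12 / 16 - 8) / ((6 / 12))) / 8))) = -1242640 / 1499855379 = -0.00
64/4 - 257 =-241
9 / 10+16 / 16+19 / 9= 361 / 90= 4.01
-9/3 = -3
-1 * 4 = -4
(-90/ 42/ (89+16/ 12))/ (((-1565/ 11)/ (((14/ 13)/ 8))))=99/ 4410796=0.00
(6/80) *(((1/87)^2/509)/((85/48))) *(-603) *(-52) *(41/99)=285688/2001222575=0.00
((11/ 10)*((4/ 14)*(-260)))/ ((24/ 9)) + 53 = 313/ 14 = 22.36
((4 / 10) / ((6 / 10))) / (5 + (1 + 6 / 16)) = 16 / 153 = 0.10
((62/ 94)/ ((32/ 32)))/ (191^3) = 31/ 327489937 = 0.00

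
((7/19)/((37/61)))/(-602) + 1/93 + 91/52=19788649/11245188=1.76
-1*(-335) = 335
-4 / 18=-2 / 9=-0.22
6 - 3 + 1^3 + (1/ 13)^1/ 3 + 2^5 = 1405/ 39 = 36.03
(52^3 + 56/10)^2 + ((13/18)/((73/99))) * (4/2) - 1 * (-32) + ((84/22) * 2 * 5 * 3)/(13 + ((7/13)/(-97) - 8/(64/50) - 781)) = 310027066140679418393/15679960175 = 19772184538.77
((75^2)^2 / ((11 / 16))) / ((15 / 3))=101250000 / 11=9204545.45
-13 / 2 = -6.50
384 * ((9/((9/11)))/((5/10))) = 8448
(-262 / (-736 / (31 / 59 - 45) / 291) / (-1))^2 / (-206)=-19542776700168 / 189669247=-103036.09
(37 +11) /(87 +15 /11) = 44 /81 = 0.54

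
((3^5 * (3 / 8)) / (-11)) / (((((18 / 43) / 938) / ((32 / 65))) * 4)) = -2284.65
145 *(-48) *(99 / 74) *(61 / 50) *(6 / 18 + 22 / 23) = -62346636 / 4255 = -14652.56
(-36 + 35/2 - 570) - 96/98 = -57769/98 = -589.48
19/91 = 0.21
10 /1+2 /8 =41 /4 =10.25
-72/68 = -18/17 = -1.06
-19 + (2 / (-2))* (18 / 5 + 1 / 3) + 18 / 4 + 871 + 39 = 26747 / 30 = 891.57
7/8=0.88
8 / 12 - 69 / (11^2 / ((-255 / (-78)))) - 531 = -5022881 / 9438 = -532.20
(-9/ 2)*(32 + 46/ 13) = -2079/ 13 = -159.92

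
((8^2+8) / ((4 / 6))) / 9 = 12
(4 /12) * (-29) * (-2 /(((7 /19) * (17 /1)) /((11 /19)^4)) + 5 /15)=-21122875 /7345989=-2.88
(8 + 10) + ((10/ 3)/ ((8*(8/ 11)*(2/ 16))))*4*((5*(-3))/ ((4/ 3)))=-753/ 4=-188.25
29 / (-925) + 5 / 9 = 4364 / 8325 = 0.52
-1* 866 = -866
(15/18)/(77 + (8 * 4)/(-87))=145/13334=0.01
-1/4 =-0.25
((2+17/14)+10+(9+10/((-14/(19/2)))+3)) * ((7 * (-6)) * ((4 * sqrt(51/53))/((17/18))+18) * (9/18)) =-6966 - 27864 * sqrt(2703)/901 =-8573.84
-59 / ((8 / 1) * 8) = -59 / 64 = -0.92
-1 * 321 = -321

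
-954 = -954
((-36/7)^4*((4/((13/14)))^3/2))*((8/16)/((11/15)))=3224862720/169169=19062.96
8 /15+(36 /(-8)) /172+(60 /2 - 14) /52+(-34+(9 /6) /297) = -73448767 /2213640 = -33.18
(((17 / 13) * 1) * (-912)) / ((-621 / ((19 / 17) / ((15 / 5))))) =5776 / 8073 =0.72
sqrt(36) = 6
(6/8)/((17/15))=45/68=0.66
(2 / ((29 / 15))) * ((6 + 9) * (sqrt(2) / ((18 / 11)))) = 275 * sqrt(2) / 29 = 13.41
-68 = -68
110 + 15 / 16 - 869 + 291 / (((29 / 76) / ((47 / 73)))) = -9045861 / 33872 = -267.06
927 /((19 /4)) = 195.16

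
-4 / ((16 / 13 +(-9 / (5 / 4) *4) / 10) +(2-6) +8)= -325 / 191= -1.70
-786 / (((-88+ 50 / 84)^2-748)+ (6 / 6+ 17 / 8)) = -2773008 / 24324563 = -0.11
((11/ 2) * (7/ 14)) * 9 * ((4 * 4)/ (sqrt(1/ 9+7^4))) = 594 * sqrt(21610)/ 10805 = 8.08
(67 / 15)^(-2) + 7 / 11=33898 / 49379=0.69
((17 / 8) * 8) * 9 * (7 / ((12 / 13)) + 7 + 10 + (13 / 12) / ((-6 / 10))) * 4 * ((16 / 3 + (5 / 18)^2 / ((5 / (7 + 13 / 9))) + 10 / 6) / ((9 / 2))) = 22088.13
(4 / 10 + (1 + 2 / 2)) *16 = 192 / 5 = 38.40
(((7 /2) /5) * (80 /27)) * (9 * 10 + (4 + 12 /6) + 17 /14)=5444 /27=201.63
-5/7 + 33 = 226/7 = 32.29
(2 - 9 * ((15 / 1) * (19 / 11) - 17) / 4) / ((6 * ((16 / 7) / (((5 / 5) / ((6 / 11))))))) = -2779 / 1152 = -2.41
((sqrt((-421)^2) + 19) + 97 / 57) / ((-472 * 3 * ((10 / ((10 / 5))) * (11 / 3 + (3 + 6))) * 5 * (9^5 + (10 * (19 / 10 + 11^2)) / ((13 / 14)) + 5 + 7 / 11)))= -211783 / 12980982255600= -0.00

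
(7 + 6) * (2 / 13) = 2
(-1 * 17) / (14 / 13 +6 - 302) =221 / 3834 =0.06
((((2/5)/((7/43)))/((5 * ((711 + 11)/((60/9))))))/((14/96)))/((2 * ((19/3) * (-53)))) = -4128/89064115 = -0.00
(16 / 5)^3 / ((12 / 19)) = 19456 / 375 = 51.88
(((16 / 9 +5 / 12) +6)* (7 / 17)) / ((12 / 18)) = 2065 / 408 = 5.06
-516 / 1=-516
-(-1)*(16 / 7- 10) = -54 / 7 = -7.71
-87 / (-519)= 29 / 173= 0.17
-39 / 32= -1.22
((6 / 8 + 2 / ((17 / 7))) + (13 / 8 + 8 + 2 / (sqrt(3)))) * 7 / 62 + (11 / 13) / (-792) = 7 * sqrt(3) / 93 + 1246283 / 986544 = 1.39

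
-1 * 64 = -64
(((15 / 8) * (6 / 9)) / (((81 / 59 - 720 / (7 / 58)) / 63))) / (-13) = 14455 / 14232244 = 0.00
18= 18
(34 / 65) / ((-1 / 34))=-1156 / 65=-17.78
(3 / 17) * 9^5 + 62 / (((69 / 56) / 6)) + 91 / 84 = 50314231 / 4692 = 10723.41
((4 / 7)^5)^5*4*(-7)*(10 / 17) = -45035996273704960 / 3256880933469629044817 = -0.00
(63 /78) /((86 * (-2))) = -21 /4472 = -0.00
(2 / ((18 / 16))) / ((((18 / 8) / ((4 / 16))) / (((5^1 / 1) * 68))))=5440 / 81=67.16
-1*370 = -370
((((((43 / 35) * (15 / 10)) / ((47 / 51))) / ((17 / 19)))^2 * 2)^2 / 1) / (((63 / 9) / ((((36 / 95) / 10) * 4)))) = 2769345671455782 / 1281449977609375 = 2.16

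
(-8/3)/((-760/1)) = 1/285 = 0.00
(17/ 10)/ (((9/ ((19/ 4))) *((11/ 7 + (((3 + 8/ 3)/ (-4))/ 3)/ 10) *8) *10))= 0.01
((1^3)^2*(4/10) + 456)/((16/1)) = 1141/40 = 28.52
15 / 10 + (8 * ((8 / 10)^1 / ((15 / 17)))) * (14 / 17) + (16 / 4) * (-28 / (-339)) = 44091 / 5650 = 7.80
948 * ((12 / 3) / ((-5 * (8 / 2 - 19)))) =50.56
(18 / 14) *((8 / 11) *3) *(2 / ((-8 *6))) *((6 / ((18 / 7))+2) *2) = -1.01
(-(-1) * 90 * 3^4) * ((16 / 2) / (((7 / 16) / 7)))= 933120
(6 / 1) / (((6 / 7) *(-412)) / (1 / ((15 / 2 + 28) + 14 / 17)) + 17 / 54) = -38556 / 82426817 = -0.00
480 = 480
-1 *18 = -18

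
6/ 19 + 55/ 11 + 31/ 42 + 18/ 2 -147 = -131.95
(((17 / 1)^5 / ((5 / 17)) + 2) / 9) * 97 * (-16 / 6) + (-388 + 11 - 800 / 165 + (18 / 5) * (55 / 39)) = -2678506140047 / 19305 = -138746756.80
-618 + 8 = -610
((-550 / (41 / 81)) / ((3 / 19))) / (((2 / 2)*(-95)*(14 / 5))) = 7425 / 287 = 25.87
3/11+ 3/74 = 255/814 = 0.31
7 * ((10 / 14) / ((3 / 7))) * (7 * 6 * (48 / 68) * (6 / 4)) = 8820 / 17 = 518.82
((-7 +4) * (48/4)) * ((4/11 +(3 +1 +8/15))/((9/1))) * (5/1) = -3232/33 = -97.94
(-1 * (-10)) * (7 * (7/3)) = 163.33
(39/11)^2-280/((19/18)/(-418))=13418001/121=110892.57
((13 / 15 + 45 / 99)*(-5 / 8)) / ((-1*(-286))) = -109 / 37752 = -0.00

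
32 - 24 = 8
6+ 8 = 14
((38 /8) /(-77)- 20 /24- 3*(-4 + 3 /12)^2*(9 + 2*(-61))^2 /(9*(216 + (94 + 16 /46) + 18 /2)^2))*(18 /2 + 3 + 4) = -925649 /39039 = -23.71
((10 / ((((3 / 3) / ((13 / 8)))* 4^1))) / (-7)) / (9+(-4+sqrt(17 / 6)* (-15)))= 13 / 2744+13* sqrt(102) / 5488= 0.03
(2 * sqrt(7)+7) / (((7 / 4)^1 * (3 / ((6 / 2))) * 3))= 8 * sqrt(7) / 21+4 / 3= 2.34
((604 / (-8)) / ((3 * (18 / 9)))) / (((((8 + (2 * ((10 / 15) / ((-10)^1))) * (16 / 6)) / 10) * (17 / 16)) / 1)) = -11325 / 731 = -15.49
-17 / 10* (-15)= 51 / 2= 25.50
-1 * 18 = -18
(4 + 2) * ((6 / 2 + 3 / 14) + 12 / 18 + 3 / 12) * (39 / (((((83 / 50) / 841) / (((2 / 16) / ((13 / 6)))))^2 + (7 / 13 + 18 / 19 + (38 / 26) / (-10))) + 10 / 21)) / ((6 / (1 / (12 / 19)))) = 28074798310430625 / 199983100579096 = 140.39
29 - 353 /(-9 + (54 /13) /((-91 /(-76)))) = 92.82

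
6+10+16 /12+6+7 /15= 119 /5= 23.80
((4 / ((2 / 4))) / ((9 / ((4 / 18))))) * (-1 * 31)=-496 / 81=-6.12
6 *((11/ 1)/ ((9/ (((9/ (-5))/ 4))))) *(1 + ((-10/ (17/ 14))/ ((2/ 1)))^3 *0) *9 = -29.70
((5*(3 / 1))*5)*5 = 375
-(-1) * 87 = 87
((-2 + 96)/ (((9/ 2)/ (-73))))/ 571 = -13724/ 5139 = -2.67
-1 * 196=-196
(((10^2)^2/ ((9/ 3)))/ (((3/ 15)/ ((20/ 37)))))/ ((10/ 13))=1300000/ 111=11711.71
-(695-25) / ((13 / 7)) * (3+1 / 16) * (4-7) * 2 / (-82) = -344715 / 4264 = -80.84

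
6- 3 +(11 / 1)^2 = 124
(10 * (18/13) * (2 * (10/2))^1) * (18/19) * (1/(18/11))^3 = 66550/2223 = 29.94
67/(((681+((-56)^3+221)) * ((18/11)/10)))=-3685/1572426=-0.00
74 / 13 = 5.69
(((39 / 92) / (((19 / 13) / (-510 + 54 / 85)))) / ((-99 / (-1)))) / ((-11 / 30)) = 332592 / 81719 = 4.07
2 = 2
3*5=15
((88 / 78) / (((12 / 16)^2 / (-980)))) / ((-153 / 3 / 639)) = 48984320 / 1989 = 24627.61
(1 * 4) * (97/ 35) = 388/ 35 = 11.09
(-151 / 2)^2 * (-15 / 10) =-68403 / 8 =-8550.38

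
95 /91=1.04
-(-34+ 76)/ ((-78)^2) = -7/ 1014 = -0.01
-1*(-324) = 324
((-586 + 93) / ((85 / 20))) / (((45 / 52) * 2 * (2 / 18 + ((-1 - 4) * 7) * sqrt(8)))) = 3016 / 3968995 + 380016 * sqrt(2) / 793799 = 0.68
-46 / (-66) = 23 / 33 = 0.70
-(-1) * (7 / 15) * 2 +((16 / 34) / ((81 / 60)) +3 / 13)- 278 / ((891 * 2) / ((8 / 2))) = 874943 / 984555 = 0.89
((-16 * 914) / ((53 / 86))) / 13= -1825.35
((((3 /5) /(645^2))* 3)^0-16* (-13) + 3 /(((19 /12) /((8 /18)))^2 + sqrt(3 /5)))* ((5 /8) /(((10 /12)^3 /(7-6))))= 99021655197 /438194975-1769472* sqrt(15) /438194975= 225.96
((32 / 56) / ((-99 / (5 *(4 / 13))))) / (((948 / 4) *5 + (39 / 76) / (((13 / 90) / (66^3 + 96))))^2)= -5776 / 680572748706976125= -0.00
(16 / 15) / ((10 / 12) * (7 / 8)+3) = 256 / 895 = 0.29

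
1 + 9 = 10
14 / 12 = 7 / 6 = 1.17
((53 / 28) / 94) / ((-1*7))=-53 / 18424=-0.00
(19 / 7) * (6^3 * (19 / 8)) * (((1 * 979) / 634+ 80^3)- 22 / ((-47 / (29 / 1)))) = 21244319620605 / 29798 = 712944480.19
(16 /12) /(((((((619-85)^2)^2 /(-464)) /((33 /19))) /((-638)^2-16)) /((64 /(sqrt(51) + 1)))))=-0.04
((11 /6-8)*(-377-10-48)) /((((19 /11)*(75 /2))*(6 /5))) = 11803 /342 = 34.51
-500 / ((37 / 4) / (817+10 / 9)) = -398000 / 9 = -44222.22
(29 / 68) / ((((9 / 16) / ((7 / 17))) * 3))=812 / 7803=0.10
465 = 465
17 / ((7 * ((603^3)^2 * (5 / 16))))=272 / 1682565257739643515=0.00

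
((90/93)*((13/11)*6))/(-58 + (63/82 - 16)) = -38376/409541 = -0.09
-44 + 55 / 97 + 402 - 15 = 343.57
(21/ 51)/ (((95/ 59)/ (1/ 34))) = 413/ 54910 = 0.01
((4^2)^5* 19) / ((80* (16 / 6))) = 466944 / 5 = 93388.80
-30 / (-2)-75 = -60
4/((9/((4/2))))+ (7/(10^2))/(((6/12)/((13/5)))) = 2819/2250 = 1.25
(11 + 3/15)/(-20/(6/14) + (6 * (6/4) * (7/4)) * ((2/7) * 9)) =-336/185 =-1.82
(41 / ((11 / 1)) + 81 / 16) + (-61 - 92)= -25381 / 176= -144.21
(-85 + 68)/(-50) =0.34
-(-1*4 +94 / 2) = -43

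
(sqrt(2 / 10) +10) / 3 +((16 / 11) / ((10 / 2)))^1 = sqrt(5) / 15 +598 / 165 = 3.77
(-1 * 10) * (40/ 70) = -5.71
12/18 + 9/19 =65/57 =1.14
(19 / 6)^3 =6859 / 216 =31.75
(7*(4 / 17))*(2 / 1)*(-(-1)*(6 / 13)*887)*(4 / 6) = 198688 / 221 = 899.04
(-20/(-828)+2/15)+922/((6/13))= 2067748/1035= 1997.82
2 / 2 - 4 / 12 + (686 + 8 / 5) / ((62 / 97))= 500539 / 465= 1076.43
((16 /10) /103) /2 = 4 /515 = 0.01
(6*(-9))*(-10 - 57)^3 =16241202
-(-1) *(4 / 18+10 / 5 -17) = -133 / 9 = -14.78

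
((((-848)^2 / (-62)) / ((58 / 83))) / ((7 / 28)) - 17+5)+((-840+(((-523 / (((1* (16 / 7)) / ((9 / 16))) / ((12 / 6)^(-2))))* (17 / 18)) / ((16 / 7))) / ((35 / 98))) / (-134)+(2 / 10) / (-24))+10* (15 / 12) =-1965349314247307 / 29605724160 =-66384.10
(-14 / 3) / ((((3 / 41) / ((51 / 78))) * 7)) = -697 / 117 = -5.96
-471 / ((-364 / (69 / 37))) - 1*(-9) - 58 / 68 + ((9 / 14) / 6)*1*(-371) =-1670800 / 57239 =-29.19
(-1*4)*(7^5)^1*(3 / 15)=-67228 / 5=-13445.60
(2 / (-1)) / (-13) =2 / 13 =0.15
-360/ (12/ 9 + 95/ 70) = -15120/ 113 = -133.81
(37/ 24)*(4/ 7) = 37/ 42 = 0.88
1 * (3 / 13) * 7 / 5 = 21 / 65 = 0.32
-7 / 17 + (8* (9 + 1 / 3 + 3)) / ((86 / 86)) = 5011 / 51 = 98.25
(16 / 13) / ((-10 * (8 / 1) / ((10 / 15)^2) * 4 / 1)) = -0.00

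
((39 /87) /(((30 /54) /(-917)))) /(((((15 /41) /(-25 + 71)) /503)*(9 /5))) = -11308952018 /435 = -25997590.85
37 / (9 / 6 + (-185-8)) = -74 / 383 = -0.19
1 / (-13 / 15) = -15 / 13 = -1.15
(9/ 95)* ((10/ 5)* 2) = 36/ 95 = 0.38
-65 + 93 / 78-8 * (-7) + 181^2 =851583 / 26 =32753.19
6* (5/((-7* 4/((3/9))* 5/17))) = -17/14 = -1.21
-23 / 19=-1.21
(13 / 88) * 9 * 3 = 351 / 88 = 3.99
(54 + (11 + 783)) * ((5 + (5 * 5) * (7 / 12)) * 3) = 49820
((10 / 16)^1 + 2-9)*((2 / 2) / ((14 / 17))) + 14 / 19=-14905 / 2128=-7.00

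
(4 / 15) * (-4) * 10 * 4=-42.67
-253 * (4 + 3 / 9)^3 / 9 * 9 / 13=-42757 / 27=-1583.59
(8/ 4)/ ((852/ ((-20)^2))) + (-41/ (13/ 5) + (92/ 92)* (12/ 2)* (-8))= -173977/ 2769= -62.83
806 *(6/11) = 4836/11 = 439.64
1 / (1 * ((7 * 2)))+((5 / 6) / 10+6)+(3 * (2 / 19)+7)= 21499 / 1596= 13.47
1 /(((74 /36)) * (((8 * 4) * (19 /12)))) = 27 /2812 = 0.01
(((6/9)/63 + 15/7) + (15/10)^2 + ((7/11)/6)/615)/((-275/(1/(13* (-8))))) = 7507189/48756708000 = 0.00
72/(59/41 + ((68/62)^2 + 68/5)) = 1576040/355527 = 4.43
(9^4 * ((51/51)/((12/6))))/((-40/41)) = -269001/80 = -3362.51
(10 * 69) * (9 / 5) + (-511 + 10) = 741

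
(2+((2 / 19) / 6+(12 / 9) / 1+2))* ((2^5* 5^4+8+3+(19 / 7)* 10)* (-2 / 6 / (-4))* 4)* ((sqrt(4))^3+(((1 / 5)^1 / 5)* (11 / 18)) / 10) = 308120451157 / 1077300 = 286011.74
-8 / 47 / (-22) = 4 / 517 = 0.01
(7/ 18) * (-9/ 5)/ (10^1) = -7/ 100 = -0.07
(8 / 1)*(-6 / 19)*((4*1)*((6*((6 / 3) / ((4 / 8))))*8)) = -36864 / 19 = -1940.21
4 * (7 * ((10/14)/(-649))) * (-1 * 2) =40/649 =0.06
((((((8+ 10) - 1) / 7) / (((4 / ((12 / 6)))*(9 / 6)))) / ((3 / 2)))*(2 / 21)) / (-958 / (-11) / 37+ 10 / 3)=6919 / 765576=0.01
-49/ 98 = -0.50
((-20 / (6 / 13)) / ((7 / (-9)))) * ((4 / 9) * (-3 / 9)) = -520 / 63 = -8.25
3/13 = 0.23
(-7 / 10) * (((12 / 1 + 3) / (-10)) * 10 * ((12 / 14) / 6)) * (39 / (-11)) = -117 / 22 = -5.32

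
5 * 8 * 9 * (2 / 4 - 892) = -320940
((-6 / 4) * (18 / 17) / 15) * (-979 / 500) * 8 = 17622 / 10625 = 1.66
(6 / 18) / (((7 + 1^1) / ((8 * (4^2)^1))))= 16 / 3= 5.33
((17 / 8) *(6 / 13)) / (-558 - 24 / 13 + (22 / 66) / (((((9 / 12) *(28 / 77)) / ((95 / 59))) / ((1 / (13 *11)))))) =-27081 / 15458092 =-0.00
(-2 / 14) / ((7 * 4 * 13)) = -1 / 2548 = -0.00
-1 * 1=-1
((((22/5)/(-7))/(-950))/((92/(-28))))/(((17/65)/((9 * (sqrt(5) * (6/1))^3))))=-277992 * sqrt(5)/37145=-16.73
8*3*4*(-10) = -960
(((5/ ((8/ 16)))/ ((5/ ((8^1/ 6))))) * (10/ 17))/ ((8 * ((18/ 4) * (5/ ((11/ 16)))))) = 11/ 1836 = 0.01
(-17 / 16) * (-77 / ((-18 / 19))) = -24871 / 288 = -86.36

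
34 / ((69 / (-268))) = -9112 / 69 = -132.06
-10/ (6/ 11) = -55/ 3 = -18.33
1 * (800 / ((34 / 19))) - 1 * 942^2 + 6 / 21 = -105543082 / 119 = -886916.66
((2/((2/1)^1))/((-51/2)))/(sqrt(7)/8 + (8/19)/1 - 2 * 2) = 5776 * sqrt(7)/14963859 + 9728/880227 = 0.01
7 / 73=0.10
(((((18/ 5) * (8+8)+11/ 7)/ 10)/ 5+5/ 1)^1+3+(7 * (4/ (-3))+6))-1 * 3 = 14963/ 5250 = 2.85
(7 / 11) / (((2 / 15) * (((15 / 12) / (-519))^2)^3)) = 840530339350426626048 / 34375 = 24451791690194229.12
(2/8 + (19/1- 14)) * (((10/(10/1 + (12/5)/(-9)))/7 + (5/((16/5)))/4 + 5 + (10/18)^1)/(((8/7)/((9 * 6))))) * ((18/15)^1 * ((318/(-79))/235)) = -2155708485/69388544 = -31.07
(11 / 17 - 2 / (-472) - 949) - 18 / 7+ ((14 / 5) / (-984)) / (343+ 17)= -5912628966547 / 6217797600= -950.92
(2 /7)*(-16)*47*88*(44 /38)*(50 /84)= -36396800 /2793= -13031.44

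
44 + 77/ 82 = 3685/ 82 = 44.94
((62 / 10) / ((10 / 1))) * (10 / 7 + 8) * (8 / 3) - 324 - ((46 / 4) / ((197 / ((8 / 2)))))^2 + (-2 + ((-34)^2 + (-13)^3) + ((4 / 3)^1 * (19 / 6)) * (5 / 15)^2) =-743207092363 / 550117575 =-1351.00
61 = 61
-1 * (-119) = 119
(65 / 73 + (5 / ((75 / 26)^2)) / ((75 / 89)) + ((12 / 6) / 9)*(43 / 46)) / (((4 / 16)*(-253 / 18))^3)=-3547018681344 / 84969347134375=-0.04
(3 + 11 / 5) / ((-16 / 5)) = -13 / 8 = -1.62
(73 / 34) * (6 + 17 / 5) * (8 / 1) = 13724 / 85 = 161.46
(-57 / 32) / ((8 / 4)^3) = -57 / 256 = -0.22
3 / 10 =0.30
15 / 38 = 0.39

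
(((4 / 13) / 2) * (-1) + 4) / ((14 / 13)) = 25 / 7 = 3.57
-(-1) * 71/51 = 71/51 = 1.39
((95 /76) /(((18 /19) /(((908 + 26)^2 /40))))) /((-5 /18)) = -4143691 /40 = -103592.28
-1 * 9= -9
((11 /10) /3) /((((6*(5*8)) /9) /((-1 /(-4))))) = 11 /3200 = 0.00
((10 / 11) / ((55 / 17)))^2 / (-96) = -289 / 351384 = -0.00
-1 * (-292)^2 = -85264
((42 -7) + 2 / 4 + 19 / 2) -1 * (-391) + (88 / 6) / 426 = 278626 / 639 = 436.03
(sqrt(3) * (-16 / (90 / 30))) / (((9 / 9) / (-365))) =5840 * sqrt(3) / 3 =3371.73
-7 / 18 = -0.39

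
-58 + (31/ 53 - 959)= -1016.42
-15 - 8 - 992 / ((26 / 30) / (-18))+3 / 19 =5083318 / 247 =20580.23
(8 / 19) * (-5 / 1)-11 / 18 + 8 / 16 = -379 / 171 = -2.22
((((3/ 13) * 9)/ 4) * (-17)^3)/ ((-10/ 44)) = 1459161/ 130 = 11224.32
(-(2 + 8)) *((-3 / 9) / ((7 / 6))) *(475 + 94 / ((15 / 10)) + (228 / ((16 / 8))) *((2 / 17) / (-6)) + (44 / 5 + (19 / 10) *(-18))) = 520232 / 357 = 1457.23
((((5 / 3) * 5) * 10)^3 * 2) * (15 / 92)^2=48828125 / 1587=30767.56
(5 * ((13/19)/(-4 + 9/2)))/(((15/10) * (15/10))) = 520/171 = 3.04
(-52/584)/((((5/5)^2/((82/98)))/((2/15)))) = -533/53655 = -0.01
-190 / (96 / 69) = -2185 / 16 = -136.56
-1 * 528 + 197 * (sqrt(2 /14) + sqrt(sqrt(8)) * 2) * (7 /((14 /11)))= -528 + 2167 * sqrt(7) /14 + 2167 * 2^(3 /4)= 3525.97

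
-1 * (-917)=917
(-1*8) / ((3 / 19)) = -152 / 3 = -50.67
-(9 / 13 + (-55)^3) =2162866 / 13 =166374.31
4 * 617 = 2468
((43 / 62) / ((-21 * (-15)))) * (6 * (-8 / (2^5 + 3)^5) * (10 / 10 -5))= 1376 / 170958703125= 0.00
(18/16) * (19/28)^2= 3249/6272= 0.52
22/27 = 0.81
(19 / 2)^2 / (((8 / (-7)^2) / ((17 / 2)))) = 4698.64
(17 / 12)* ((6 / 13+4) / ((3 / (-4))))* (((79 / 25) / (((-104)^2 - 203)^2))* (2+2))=-311576 / 329459624325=-0.00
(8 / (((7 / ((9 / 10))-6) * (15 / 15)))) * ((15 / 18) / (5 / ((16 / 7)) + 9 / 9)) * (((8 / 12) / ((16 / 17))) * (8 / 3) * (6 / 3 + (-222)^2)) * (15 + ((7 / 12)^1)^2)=272181935 / 162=1680135.40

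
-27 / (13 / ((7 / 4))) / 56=-27 / 416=-0.06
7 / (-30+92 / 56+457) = 0.02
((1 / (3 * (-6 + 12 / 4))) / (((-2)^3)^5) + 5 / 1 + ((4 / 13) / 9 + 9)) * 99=591855759 / 425984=1389.38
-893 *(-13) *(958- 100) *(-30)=-298815660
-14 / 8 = -7 / 4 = -1.75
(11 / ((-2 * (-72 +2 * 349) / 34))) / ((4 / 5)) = -935 / 2504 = -0.37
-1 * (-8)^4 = -4096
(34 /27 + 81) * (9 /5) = 2221 /15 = 148.07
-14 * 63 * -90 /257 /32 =19845 /2056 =9.65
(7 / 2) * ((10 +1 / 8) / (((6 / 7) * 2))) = 1323 / 64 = 20.67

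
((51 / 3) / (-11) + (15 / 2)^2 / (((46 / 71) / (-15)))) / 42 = -2639003 / 85008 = -31.04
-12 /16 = -0.75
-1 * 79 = -79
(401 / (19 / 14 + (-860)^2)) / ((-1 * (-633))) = 5614 / 6554347227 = 0.00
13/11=1.18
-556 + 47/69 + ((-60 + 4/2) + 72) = -37351/69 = -541.32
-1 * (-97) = 97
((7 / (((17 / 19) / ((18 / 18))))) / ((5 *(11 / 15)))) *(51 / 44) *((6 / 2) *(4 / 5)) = 3591 / 605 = 5.94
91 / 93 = 0.98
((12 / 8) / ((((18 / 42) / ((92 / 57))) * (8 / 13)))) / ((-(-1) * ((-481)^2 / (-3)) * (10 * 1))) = -161 / 13525720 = -0.00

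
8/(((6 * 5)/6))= 8/5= 1.60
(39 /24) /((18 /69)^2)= 6877 /288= 23.88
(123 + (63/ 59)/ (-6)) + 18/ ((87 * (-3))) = 420061/ 3422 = 122.75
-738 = -738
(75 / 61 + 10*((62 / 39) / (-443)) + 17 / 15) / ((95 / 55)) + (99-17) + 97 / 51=145097767441 / 1702043655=85.25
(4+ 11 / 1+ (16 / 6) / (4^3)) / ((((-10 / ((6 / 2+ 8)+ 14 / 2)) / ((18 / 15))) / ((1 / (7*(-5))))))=3249 / 3500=0.93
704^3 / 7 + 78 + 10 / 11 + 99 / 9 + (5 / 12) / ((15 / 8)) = 34542515197 / 693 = 49844899.27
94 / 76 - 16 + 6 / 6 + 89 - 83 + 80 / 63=-15545 / 2394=-6.49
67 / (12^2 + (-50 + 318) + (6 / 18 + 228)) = 201 / 1921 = 0.10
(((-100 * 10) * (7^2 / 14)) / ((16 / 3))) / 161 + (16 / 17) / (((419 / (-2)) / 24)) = -2741781 / 655316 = -4.18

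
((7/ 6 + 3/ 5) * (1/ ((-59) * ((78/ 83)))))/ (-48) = 4399/ 6626880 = 0.00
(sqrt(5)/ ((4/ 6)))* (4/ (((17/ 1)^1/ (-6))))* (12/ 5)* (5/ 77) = -432* sqrt(5)/ 1309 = -0.74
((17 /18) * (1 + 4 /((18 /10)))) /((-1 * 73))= -493 /11826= -0.04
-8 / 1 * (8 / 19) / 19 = -64 / 361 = -0.18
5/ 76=0.07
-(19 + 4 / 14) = -19.29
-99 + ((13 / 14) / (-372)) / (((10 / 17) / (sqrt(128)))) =-99.05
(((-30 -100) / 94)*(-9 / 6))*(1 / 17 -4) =-13065 / 1598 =-8.18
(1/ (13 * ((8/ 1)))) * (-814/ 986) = -407/ 51272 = -0.01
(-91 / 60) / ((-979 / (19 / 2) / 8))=1729 / 14685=0.12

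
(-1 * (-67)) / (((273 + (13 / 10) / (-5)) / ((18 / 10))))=6030 / 13637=0.44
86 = 86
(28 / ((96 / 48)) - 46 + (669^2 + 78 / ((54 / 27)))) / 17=26327.53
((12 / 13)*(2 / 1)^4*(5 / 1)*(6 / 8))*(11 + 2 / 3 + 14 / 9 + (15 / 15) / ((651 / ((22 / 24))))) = 2066060 / 2821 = 732.39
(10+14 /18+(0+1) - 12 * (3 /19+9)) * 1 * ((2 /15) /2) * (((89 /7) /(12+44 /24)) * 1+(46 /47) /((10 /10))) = -869503072 /70042455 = -12.41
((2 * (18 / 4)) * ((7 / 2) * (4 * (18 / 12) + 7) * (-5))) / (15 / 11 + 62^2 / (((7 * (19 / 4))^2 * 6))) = -2390403015 / 2268554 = -1053.71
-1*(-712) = 712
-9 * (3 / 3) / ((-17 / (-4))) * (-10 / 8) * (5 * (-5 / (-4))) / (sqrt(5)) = 225 * sqrt(5) / 68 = 7.40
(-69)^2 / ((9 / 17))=8993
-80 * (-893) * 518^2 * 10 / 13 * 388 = 74375978252800 / 13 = 5721229096369.23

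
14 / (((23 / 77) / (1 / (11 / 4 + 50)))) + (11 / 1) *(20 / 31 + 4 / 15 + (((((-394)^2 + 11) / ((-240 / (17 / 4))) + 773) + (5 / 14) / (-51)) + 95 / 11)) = -123926790728267 / 5728869440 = -21631.98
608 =608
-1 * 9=-9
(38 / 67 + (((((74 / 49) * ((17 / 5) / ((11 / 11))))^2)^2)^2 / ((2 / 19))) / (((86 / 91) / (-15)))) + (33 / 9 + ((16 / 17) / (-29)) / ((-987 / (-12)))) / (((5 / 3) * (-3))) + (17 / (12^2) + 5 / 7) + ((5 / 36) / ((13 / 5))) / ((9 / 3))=-10130946466544263369019250630925668293 / 139051527874793207750553750000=-72857498.38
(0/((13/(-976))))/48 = 0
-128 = -128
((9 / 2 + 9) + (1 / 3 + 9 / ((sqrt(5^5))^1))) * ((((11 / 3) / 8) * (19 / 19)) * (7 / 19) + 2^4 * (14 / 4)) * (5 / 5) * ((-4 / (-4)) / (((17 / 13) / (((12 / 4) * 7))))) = 12622.97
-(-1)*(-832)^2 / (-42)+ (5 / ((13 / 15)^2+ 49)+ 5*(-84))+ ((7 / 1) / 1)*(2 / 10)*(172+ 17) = -19554423013 / 1175370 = -16636.82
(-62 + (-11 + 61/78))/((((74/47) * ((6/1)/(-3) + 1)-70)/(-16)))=-529502/32799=-16.14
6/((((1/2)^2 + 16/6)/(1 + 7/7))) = 144/35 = 4.11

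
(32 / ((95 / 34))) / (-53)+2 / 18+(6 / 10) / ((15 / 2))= -5659 / 226575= -0.02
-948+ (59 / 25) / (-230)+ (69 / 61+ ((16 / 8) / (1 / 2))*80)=-219877849 / 350750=-626.88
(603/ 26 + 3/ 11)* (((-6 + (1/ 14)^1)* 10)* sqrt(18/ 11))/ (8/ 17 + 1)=-28407663* sqrt(22)/ 110110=-1210.10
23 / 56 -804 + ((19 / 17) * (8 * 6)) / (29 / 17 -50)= -36996893 / 45976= -804.70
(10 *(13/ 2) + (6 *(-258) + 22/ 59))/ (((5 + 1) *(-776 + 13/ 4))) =174950/ 547107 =0.32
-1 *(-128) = 128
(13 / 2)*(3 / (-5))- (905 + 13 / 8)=-36421 / 40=-910.52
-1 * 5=-5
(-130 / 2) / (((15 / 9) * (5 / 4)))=-156 / 5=-31.20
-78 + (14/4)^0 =-77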